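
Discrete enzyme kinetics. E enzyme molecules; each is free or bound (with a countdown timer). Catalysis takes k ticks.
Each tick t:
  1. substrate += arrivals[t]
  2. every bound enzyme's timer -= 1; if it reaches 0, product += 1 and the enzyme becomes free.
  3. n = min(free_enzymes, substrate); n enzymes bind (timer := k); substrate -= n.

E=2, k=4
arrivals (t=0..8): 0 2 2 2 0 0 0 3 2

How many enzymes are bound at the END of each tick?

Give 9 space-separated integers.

Answer: 0 2 2 2 2 2 2 2 2

Derivation:
t=0: arr=0 -> substrate=0 bound=0 product=0
t=1: arr=2 -> substrate=0 bound=2 product=0
t=2: arr=2 -> substrate=2 bound=2 product=0
t=3: arr=2 -> substrate=4 bound=2 product=0
t=4: arr=0 -> substrate=4 bound=2 product=0
t=5: arr=0 -> substrate=2 bound=2 product=2
t=6: arr=0 -> substrate=2 bound=2 product=2
t=7: arr=3 -> substrate=5 bound=2 product=2
t=8: arr=2 -> substrate=7 bound=2 product=2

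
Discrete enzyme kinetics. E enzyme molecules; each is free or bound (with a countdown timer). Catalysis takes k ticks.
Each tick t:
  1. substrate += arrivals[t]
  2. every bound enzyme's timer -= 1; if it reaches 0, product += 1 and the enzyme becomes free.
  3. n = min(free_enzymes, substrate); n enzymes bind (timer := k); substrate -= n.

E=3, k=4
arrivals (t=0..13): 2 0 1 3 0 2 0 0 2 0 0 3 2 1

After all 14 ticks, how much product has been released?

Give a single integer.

t=0: arr=2 -> substrate=0 bound=2 product=0
t=1: arr=0 -> substrate=0 bound=2 product=0
t=2: arr=1 -> substrate=0 bound=3 product=0
t=3: arr=3 -> substrate=3 bound=3 product=0
t=4: arr=0 -> substrate=1 bound=3 product=2
t=5: arr=2 -> substrate=3 bound=3 product=2
t=6: arr=0 -> substrate=2 bound=3 product=3
t=7: arr=0 -> substrate=2 bound=3 product=3
t=8: arr=2 -> substrate=2 bound=3 product=5
t=9: arr=0 -> substrate=2 bound=3 product=5
t=10: arr=0 -> substrate=1 bound=3 product=6
t=11: arr=3 -> substrate=4 bound=3 product=6
t=12: arr=2 -> substrate=4 bound=3 product=8
t=13: arr=1 -> substrate=5 bound=3 product=8

Answer: 8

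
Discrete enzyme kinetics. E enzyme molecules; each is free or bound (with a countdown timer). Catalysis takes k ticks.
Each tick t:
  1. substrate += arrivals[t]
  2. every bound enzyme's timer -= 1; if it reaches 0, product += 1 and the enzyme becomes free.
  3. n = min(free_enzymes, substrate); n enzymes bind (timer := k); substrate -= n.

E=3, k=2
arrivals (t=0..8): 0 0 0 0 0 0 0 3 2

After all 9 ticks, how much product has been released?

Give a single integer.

t=0: arr=0 -> substrate=0 bound=0 product=0
t=1: arr=0 -> substrate=0 bound=0 product=0
t=2: arr=0 -> substrate=0 bound=0 product=0
t=3: arr=0 -> substrate=0 bound=0 product=0
t=4: arr=0 -> substrate=0 bound=0 product=0
t=5: arr=0 -> substrate=0 bound=0 product=0
t=6: arr=0 -> substrate=0 bound=0 product=0
t=7: arr=3 -> substrate=0 bound=3 product=0
t=8: arr=2 -> substrate=2 bound=3 product=0

Answer: 0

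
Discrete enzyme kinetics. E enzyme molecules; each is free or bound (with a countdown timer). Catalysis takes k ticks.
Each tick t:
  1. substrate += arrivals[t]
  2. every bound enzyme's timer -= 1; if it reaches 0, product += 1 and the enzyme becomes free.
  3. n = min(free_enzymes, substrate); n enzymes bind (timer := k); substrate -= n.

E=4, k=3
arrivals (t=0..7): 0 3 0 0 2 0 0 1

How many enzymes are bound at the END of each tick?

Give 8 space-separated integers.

Answer: 0 3 3 3 2 2 2 1

Derivation:
t=0: arr=0 -> substrate=0 bound=0 product=0
t=1: arr=3 -> substrate=0 bound=3 product=0
t=2: arr=0 -> substrate=0 bound=3 product=0
t=3: arr=0 -> substrate=0 bound=3 product=0
t=4: arr=2 -> substrate=0 bound=2 product=3
t=5: arr=0 -> substrate=0 bound=2 product=3
t=6: arr=0 -> substrate=0 bound=2 product=3
t=7: arr=1 -> substrate=0 bound=1 product=5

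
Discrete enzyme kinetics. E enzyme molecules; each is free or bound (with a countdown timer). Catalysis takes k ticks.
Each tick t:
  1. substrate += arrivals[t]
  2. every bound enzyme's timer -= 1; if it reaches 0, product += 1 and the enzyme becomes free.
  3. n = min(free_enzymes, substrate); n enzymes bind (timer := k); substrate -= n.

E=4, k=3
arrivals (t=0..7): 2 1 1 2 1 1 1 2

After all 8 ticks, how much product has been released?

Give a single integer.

Answer: 7

Derivation:
t=0: arr=2 -> substrate=0 bound=2 product=0
t=1: arr=1 -> substrate=0 bound=3 product=0
t=2: arr=1 -> substrate=0 bound=4 product=0
t=3: arr=2 -> substrate=0 bound=4 product=2
t=4: arr=1 -> substrate=0 bound=4 product=3
t=5: arr=1 -> substrate=0 bound=4 product=4
t=6: arr=1 -> substrate=0 bound=3 product=6
t=7: arr=2 -> substrate=0 bound=4 product=7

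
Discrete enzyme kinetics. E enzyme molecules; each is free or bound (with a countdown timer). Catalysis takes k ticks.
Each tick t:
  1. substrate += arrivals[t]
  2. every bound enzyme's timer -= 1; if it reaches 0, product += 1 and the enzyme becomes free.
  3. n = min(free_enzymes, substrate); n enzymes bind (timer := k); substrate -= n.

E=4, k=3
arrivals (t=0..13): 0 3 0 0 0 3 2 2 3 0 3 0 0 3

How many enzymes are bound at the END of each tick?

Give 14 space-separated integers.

t=0: arr=0 -> substrate=0 bound=0 product=0
t=1: arr=3 -> substrate=0 bound=3 product=0
t=2: arr=0 -> substrate=0 bound=3 product=0
t=3: arr=0 -> substrate=0 bound=3 product=0
t=4: arr=0 -> substrate=0 bound=0 product=3
t=5: arr=3 -> substrate=0 bound=3 product=3
t=6: arr=2 -> substrate=1 bound=4 product=3
t=7: arr=2 -> substrate=3 bound=4 product=3
t=8: arr=3 -> substrate=3 bound=4 product=6
t=9: arr=0 -> substrate=2 bound=4 product=7
t=10: arr=3 -> substrate=5 bound=4 product=7
t=11: arr=0 -> substrate=2 bound=4 product=10
t=12: arr=0 -> substrate=1 bound=4 product=11
t=13: arr=3 -> substrate=4 bound=4 product=11

Answer: 0 3 3 3 0 3 4 4 4 4 4 4 4 4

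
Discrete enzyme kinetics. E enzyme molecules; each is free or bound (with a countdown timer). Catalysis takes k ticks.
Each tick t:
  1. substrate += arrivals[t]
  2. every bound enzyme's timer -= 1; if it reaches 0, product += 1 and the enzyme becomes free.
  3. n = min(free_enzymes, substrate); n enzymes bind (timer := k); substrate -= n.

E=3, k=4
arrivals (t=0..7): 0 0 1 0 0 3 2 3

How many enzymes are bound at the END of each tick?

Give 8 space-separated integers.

t=0: arr=0 -> substrate=0 bound=0 product=0
t=1: arr=0 -> substrate=0 bound=0 product=0
t=2: arr=1 -> substrate=0 bound=1 product=0
t=3: arr=0 -> substrate=0 bound=1 product=0
t=4: arr=0 -> substrate=0 bound=1 product=0
t=5: arr=3 -> substrate=1 bound=3 product=0
t=6: arr=2 -> substrate=2 bound=3 product=1
t=7: arr=3 -> substrate=5 bound=3 product=1

Answer: 0 0 1 1 1 3 3 3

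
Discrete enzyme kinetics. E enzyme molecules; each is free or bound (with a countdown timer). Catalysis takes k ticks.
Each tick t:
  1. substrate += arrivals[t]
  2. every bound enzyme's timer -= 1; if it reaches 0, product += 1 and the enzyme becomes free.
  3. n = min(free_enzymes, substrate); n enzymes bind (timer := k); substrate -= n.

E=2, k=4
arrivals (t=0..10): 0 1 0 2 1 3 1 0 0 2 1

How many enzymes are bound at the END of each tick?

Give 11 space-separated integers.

t=0: arr=0 -> substrate=0 bound=0 product=0
t=1: arr=1 -> substrate=0 bound=1 product=0
t=2: arr=0 -> substrate=0 bound=1 product=0
t=3: arr=2 -> substrate=1 bound=2 product=0
t=4: arr=1 -> substrate=2 bound=2 product=0
t=5: arr=3 -> substrate=4 bound=2 product=1
t=6: arr=1 -> substrate=5 bound=2 product=1
t=7: arr=0 -> substrate=4 bound=2 product=2
t=8: arr=0 -> substrate=4 bound=2 product=2
t=9: arr=2 -> substrate=5 bound=2 product=3
t=10: arr=1 -> substrate=6 bound=2 product=3

Answer: 0 1 1 2 2 2 2 2 2 2 2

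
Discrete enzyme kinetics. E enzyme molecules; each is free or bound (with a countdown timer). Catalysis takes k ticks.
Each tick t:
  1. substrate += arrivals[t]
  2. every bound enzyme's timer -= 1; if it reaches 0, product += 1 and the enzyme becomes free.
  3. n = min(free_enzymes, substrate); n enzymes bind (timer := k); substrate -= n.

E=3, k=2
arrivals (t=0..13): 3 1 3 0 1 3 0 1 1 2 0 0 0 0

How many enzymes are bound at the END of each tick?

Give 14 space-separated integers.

t=0: arr=3 -> substrate=0 bound=3 product=0
t=1: arr=1 -> substrate=1 bound=3 product=0
t=2: arr=3 -> substrate=1 bound=3 product=3
t=3: arr=0 -> substrate=1 bound=3 product=3
t=4: arr=1 -> substrate=0 bound=2 product=6
t=5: arr=3 -> substrate=2 bound=3 product=6
t=6: arr=0 -> substrate=0 bound=3 product=8
t=7: arr=1 -> substrate=0 bound=3 product=9
t=8: arr=1 -> substrate=0 bound=2 product=11
t=9: arr=2 -> substrate=0 bound=3 product=12
t=10: arr=0 -> substrate=0 bound=2 product=13
t=11: arr=0 -> substrate=0 bound=0 product=15
t=12: arr=0 -> substrate=0 bound=0 product=15
t=13: arr=0 -> substrate=0 bound=0 product=15

Answer: 3 3 3 3 2 3 3 3 2 3 2 0 0 0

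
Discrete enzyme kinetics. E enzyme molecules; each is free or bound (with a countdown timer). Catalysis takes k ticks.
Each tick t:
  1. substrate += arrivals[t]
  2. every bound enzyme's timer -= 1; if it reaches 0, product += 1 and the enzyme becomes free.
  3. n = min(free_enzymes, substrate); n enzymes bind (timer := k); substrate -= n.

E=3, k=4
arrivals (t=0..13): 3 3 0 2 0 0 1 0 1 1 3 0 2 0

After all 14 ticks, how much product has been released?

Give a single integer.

Answer: 9

Derivation:
t=0: arr=3 -> substrate=0 bound=3 product=0
t=1: arr=3 -> substrate=3 bound=3 product=0
t=2: arr=0 -> substrate=3 bound=3 product=0
t=3: arr=2 -> substrate=5 bound=3 product=0
t=4: arr=0 -> substrate=2 bound=3 product=3
t=5: arr=0 -> substrate=2 bound=3 product=3
t=6: arr=1 -> substrate=3 bound=3 product=3
t=7: arr=0 -> substrate=3 bound=3 product=3
t=8: arr=1 -> substrate=1 bound=3 product=6
t=9: arr=1 -> substrate=2 bound=3 product=6
t=10: arr=3 -> substrate=5 bound=3 product=6
t=11: arr=0 -> substrate=5 bound=3 product=6
t=12: arr=2 -> substrate=4 bound=3 product=9
t=13: arr=0 -> substrate=4 bound=3 product=9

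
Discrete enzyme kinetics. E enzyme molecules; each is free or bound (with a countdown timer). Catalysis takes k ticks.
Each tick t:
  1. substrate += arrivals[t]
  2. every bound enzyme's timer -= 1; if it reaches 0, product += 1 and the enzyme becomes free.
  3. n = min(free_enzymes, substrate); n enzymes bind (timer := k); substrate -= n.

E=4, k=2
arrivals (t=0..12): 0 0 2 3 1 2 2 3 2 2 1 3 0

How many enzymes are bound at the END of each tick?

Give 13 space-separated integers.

Answer: 0 0 2 4 4 4 4 4 4 4 4 4 3

Derivation:
t=0: arr=0 -> substrate=0 bound=0 product=0
t=1: arr=0 -> substrate=0 bound=0 product=0
t=2: arr=2 -> substrate=0 bound=2 product=0
t=3: arr=3 -> substrate=1 bound=4 product=0
t=4: arr=1 -> substrate=0 bound=4 product=2
t=5: arr=2 -> substrate=0 bound=4 product=4
t=6: arr=2 -> substrate=0 bound=4 product=6
t=7: arr=3 -> substrate=1 bound=4 product=8
t=8: arr=2 -> substrate=1 bound=4 product=10
t=9: arr=2 -> substrate=1 bound=4 product=12
t=10: arr=1 -> substrate=0 bound=4 product=14
t=11: arr=3 -> substrate=1 bound=4 product=16
t=12: arr=0 -> substrate=0 bound=3 product=18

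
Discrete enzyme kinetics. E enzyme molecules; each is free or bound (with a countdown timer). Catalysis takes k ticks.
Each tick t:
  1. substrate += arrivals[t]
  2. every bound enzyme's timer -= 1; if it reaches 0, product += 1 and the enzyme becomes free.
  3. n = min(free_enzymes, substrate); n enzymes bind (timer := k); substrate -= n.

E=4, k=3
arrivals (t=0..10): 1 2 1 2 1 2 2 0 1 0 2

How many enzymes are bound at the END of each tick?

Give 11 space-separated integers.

Answer: 1 3 4 4 4 4 4 4 4 3 3

Derivation:
t=0: arr=1 -> substrate=0 bound=1 product=0
t=1: arr=2 -> substrate=0 bound=3 product=0
t=2: arr=1 -> substrate=0 bound=4 product=0
t=3: arr=2 -> substrate=1 bound=4 product=1
t=4: arr=1 -> substrate=0 bound=4 product=3
t=5: arr=2 -> substrate=1 bound=4 product=4
t=6: arr=2 -> substrate=2 bound=4 product=5
t=7: arr=0 -> substrate=0 bound=4 product=7
t=8: arr=1 -> substrate=0 bound=4 product=8
t=9: arr=0 -> substrate=0 bound=3 product=9
t=10: arr=2 -> substrate=0 bound=3 product=11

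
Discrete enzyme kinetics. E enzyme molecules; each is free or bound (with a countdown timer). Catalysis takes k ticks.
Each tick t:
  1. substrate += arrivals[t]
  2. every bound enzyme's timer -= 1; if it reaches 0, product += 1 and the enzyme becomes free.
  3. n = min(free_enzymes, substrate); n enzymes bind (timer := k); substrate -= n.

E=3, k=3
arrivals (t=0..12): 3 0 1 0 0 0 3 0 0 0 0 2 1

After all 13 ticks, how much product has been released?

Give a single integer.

Answer: 7

Derivation:
t=0: arr=3 -> substrate=0 bound=3 product=0
t=1: arr=0 -> substrate=0 bound=3 product=0
t=2: arr=1 -> substrate=1 bound=3 product=0
t=3: arr=0 -> substrate=0 bound=1 product=3
t=4: arr=0 -> substrate=0 bound=1 product=3
t=5: arr=0 -> substrate=0 bound=1 product=3
t=6: arr=3 -> substrate=0 bound=3 product=4
t=7: arr=0 -> substrate=0 bound=3 product=4
t=8: arr=0 -> substrate=0 bound=3 product=4
t=9: arr=0 -> substrate=0 bound=0 product=7
t=10: arr=0 -> substrate=0 bound=0 product=7
t=11: arr=2 -> substrate=0 bound=2 product=7
t=12: arr=1 -> substrate=0 bound=3 product=7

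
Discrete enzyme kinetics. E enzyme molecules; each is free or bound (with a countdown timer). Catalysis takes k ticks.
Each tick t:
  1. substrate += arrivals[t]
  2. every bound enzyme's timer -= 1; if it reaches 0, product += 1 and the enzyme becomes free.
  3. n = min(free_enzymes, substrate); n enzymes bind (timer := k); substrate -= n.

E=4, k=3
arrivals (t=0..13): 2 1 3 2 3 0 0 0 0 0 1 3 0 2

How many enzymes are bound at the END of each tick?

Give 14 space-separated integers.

t=0: arr=2 -> substrate=0 bound=2 product=0
t=1: arr=1 -> substrate=0 bound=3 product=0
t=2: arr=3 -> substrate=2 bound=4 product=0
t=3: arr=2 -> substrate=2 bound=4 product=2
t=4: arr=3 -> substrate=4 bound=4 product=3
t=5: arr=0 -> substrate=3 bound=4 product=4
t=6: arr=0 -> substrate=1 bound=4 product=6
t=7: arr=0 -> substrate=0 bound=4 product=7
t=8: arr=0 -> substrate=0 bound=3 product=8
t=9: arr=0 -> substrate=0 bound=1 product=10
t=10: arr=1 -> substrate=0 bound=1 product=11
t=11: arr=3 -> substrate=0 bound=4 product=11
t=12: arr=0 -> substrate=0 bound=4 product=11
t=13: arr=2 -> substrate=1 bound=4 product=12

Answer: 2 3 4 4 4 4 4 4 3 1 1 4 4 4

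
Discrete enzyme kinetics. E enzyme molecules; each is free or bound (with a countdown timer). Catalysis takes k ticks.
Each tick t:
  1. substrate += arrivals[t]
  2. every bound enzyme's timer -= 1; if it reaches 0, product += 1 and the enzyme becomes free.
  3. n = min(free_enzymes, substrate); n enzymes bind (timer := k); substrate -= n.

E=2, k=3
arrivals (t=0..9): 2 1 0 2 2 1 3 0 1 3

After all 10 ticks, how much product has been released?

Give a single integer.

Answer: 6

Derivation:
t=0: arr=2 -> substrate=0 bound=2 product=0
t=1: arr=1 -> substrate=1 bound=2 product=0
t=2: arr=0 -> substrate=1 bound=2 product=0
t=3: arr=2 -> substrate=1 bound=2 product=2
t=4: arr=2 -> substrate=3 bound=2 product=2
t=5: arr=1 -> substrate=4 bound=2 product=2
t=6: arr=3 -> substrate=5 bound=2 product=4
t=7: arr=0 -> substrate=5 bound=2 product=4
t=8: arr=1 -> substrate=6 bound=2 product=4
t=9: arr=3 -> substrate=7 bound=2 product=6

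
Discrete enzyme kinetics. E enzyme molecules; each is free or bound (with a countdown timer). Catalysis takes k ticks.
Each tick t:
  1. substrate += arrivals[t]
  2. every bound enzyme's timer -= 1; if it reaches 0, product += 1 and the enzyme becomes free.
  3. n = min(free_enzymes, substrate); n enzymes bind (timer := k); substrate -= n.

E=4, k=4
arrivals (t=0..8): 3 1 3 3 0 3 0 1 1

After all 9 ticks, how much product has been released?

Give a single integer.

Answer: 7

Derivation:
t=0: arr=3 -> substrate=0 bound=3 product=0
t=1: arr=1 -> substrate=0 bound=4 product=0
t=2: arr=3 -> substrate=3 bound=4 product=0
t=3: arr=3 -> substrate=6 bound=4 product=0
t=4: arr=0 -> substrate=3 bound=4 product=3
t=5: arr=3 -> substrate=5 bound=4 product=4
t=6: arr=0 -> substrate=5 bound=4 product=4
t=7: arr=1 -> substrate=6 bound=4 product=4
t=8: arr=1 -> substrate=4 bound=4 product=7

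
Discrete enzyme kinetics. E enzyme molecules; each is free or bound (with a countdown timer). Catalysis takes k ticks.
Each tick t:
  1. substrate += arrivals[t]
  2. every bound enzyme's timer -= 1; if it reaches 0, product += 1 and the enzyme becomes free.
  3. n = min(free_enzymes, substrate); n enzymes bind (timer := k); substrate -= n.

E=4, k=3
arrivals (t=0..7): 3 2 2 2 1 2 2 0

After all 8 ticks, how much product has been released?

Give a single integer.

t=0: arr=3 -> substrate=0 bound=3 product=0
t=1: arr=2 -> substrate=1 bound=4 product=0
t=2: arr=2 -> substrate=3 bound=4 product=0
t=3: arr=2 -> substrate=2 bound=4 product=3
t=4: arr=1 -> substrate=2 bound=4 product=4
t=5: arr=2 -> substrate=4 bound=4 product=4
t=6: arr=2 -> substrate=3 bound=4 product=7
t=7: arr=0 -> substrate=2 bound=4 product=8

Answer: 8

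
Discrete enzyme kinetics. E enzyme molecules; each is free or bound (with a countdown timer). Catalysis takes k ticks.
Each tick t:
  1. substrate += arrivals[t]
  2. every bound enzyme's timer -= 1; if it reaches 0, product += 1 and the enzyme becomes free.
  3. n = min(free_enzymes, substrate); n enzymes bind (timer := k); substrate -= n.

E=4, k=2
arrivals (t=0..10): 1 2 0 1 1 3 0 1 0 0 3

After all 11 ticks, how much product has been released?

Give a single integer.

Answer: 9

Derivation:
t=0: arr=1 -> substrate=0 bound=1 product=0
t=1: arr=2 -> substrate=0 bound=3 product=0
t=2: arr=0 -> substrate=0 bound=2 product=1
t=3: arr=1 -> substrate=0 bound=1 product=3
t=4: arr=1 -> substrate=0 bound=2 product=3
t=5: arr=3 -> substrate=0 bound=4 product=4
t=6: arr=0 -> substrate=0 bound=3 product=5
t=7: arr=1 -> substrate=0 bound=1 product=8
t=8: arr=0 -> substrate=0 bound=1 product=8
t=9: arr=0 -> substrate=0 bound=0 product=9
t=10: arr=3 -> substrate=0 bound=3 product=9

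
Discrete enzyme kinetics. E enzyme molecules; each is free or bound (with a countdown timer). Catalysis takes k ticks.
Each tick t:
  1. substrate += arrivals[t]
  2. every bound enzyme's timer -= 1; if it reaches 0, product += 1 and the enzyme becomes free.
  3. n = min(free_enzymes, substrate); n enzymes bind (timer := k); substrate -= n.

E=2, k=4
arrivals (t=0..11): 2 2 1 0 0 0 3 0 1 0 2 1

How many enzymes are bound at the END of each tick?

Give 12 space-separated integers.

t=0: arr=2 -> substrate=0 bound=2 product=0
t=1: arr=2 -> substrate=2 bound=2 product=0
t=2: arr=1 -> substrate=3 bound=2 product=0
t=3: arr=0 -> substrate=3 bound=2 product=0
t=4: arr=0 -> substrate=1 bound=2 product=2
t=5: arr=0 -> substrate=1 bound=2 product=2
t=6: arr=3 -> substrate=4 bound=2 product=2
t=7: arr=0 -> substrate=4 bound=2 product=2
t=8: arr=1 -> substrate=3 bound=2 product=4
t=9: arr=0 -> substrate=3 bound=2 product=4
t=10: arr=2 -> substrate=5 bound=2 product=4
t=11: arr=1 -> substrate=6 bound=2 product=4

Answer: 2 2 2 2 2 2 2 2 2 2 2 2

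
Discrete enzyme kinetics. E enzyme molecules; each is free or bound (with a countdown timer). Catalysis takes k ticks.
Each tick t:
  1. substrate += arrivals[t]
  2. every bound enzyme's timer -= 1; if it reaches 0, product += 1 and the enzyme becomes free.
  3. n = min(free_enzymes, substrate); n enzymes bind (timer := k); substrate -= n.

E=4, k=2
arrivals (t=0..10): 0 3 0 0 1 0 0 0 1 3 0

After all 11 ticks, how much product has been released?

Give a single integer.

Answer: 5

Derivation:
t=0: arr=0 -> substrate=0 bound=0 product=0
t=1: arr=3 -> substrate=0 bound=3 product=0
t=2: arr=0 -> substrate=0 bound=3 product=0
t=3: arr=0 -> substrate=0 bound=0 product=3
t=4: arr=1 -> substrate=0 bound=1 product=3
t=5: arr=0 -> substrate=0 bound=1 product=3
t=6: arr=0 -> substrate=0 bound=0 product=4
t=7: arr=0 -> substrate=0 bound=0 product=4
t=8: arr=1 -> substrate=0 bound=1 product=4
t=9: arr=3 -> substrate=0 bound=4 product=4
t=10: arr=0 -> substrate=0 bound=3 product=5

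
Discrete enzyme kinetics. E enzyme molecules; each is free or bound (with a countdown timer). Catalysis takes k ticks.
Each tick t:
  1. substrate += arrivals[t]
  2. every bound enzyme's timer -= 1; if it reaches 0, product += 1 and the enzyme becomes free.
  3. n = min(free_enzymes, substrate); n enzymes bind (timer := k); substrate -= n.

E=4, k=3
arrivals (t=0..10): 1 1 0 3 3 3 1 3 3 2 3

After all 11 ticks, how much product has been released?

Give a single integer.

t=0: arr=1 -> substrate=0 bound=1 product=0
t=1: arr=1 -> substrate=0 bound=2 product=0
t=2: arr=0 -> substrate=0 bound=2 product=0
t=3: arr=3 -> substrate=0 bound=4 product=1
t=4: arr=3 -> substrate=2 bound=4 product=2
t=5: arr=3 -> substrate=5 bound=4 product=2
t=6: arr=1 -> substrate=3 bound=4 product=5
t=7: arr=3 -> substrate=5 bound=4 product=6
t=8: arr=3 -> substrate=8 bound=4 product=6
t=9: arr=2 -> substrate=7 bound=4 product=9
t=10: arr=3 -> substrate=9 bound=4 product=10

Answer: 10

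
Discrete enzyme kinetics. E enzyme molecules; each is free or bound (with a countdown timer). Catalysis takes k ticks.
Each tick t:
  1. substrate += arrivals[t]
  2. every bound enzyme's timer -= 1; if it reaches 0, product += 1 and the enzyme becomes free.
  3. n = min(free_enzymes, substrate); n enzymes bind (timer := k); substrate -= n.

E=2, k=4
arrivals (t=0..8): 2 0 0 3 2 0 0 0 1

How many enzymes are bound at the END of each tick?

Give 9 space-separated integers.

Answer: 2 2 2 2 2 2 2 2 2

Derivation:
t=0: arr=2 -> substrate=0 bound=2 product=0
t=1: arr=0 -> substrate=0 bound=2 product=0
t=2: arr=0 -> substrate=0 bound=2 product=0
t=3: arr=3 -> substrate=3 bound=2 product=0
t=4: arr=2 -> substrate=3 bound=2 product=2
t=5: arr=0 -> substrate=3 bound=2 product=2
t=6: arr=0 -> substrate=3 bound=2 product=2
t=7: arr=0 -> substrate=3 bound=2 product=2
t=8: arr=1 -> substrate=2 bound=2 product=4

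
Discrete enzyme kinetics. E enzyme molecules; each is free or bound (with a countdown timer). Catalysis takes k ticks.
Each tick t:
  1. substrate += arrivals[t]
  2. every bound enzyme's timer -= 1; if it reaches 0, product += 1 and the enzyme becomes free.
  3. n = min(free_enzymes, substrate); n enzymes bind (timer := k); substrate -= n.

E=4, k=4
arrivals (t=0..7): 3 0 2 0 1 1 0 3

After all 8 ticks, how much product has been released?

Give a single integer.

Answer: 4

Derivation:
t=0: arr=3 -> substrate=0 bound=3 product=0
t=1: arr=0 -> substrate=0 bound=3 product=0
t=2: arr=2 -> substrate=1 bound=4 product=0
t=3: arr=0 -> substrate=1 bound=4 product=0
t=4: arr=1 -> substrate=0 bound=3 product=3
t=5: arr=1 -> substrate=0 bound=4 product=3
t=6: arr=0 -> substrate=0 bound=3 product=4
t=7: arr=3 -> substrate=2 bound=4 product=4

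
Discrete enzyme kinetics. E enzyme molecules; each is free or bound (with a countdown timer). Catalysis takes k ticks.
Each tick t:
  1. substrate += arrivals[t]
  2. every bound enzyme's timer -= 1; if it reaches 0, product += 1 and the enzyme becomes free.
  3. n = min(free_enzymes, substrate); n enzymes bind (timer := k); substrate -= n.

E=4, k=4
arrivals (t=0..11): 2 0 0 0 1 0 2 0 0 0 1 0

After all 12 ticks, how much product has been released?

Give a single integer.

t=0: arr=2 -> substrate=0 bound=2 product=0
t=1: arr=0 -> substrate=0 bound=2 product=0
t=2: arr=0 -> substrate=0 bound=2 product=0
t=3: arr=0 -> substrate=0 bound=2 product=0
t=4: arr=1 -> substrate=0 bound=1 product=2
t=5: arr=0 -> substrate=0 bound=1 product=2
t=6: arr=2 -> substrate=0 bound=3 product=2
t=7: arr=0 -> substrate=0 bound=3 product=2
t=8: arr=0 -> substrate=0 bound=2 product=3
t=9: arr=0 -> substrate=0 bound=2 product=3
t=10: arr=1 -> substrate=0 bound=1 product=5
t=11: arr=0 -> substrate=0 bound=1 product=5

Answer: 5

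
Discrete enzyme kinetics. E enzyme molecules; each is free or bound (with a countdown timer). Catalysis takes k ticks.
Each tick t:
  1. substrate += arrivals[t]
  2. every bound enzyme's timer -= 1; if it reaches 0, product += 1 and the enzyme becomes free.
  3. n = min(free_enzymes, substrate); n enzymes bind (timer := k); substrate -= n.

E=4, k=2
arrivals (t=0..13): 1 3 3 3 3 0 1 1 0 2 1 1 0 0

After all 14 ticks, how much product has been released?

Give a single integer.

Answer: 19

Derivation:
t=0: arr=1 -> substrate=0 bound=1 product=0
t=1: arr=3 -> substrate=0 bound=4 product=0
t=2: arr=3 -> substrate=2 bound=4 product=1
t=3: arr=3 -> substrate=2 bound=4 product=4
t=4: arr=3 -> substrate=4 bound=4 product=5
t=5: arr=0 -> substrate=1 bound=4 product=8
t=6: arr=1 -> substrate=1 bound=4 product=9
t=7: arr=1 -> substrate=0 bound=3 product=12
t=8: arr=0 -> substrate=0 bound=2 product=13
t=9: arr=2 -> substrate=0 bound=2 product=15
t=10: arr=1 -> substrate=0 bound=3 product=15
t=11: arr=1 -> substrate=0 bound=2 product=17
t=12: arr=0 -> substrate=0 bound=1 product=18
t=13: arr=0 -> substrate=0 bound=0 product=19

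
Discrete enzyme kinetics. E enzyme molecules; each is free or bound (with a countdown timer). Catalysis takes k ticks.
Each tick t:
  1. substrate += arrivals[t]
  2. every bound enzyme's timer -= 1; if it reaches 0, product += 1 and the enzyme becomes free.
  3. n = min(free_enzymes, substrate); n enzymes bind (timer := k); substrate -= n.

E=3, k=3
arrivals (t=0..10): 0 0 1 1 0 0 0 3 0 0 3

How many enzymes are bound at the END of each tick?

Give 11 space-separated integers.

t=0: arr=0 -> substrate=0 bound=0 product=0
t=1: arr=0 -> substrate=0 bound=0 product=0
t=2: arr=1 -> substrate=0 bound=1 product=0
t=3: arr=1 -> substrate=0 bound=2 product=0
t=4: arr=0 -> substrate=0 bound=2 product=0
t=5: arr=0 -> substrate=0 bound=1 product=1
t=6: arr=0 -> substrate=0 bound=0 product=2
t=7: arr=3 -> substrate=0 bound=3 product=2
t=8: arr=0 -> substrate=0 bound=3 product=2
t=9: arr=0 -> substrate=0 bound=3 product=2
t=10: arr=3 -> substrate=0 bound=3 product=5

Answer: 0 0 1 2 2 1 0 3 3 3 3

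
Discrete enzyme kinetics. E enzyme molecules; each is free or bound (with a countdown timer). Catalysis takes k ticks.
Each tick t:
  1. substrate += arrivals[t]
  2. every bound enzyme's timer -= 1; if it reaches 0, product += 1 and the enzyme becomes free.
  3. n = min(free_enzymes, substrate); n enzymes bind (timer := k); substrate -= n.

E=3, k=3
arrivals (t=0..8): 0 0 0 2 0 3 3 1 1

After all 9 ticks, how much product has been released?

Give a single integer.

t=0: arr=0 -> substrate=0 bound=0 product=0
t=1: arr=0 -> substrate=0 bound=0 product=0
t=2: arr=0 -> substrate=0 bound=0 product=0
t=3: arr=2 -> substrate=0 bound=2 product=0
t=4: arr=0 -> substrate=0 bound=2 product=0
t=5: arr=3 -> substrate=2 bound=3 product=0
t=6: arr=3 -> substrate=3 bound=3 product=2
t=7: arr=1 -> substrate=4 bound=3 product=2
t=8: arr=1 -> substrate=4 bound=3 product=3

Answer: 3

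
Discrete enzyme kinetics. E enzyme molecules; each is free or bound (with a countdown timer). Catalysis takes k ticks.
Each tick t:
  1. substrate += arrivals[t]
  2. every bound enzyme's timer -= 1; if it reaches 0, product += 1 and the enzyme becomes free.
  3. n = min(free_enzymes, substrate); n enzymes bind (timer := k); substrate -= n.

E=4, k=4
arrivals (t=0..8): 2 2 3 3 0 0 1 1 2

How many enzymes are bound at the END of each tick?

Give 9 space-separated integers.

t=0: arr=2 -> substrate=0 bound=2 product=0
t=1: arr=2 -> substrate=0 bound=4 product=0
t=2: arr=3 -> substrate=3 bound=4 product=0
t=3: arr=3 -> substrate=6 bound=4 product=0
t=4: arr=0 -> substrate=4 bound=4 product=2
t=5: arr=0 -> substrate=2 bound=4 product=4
t=6: arr=1 -> substrate=3 bound=4 product=4
t=7: arr=1 -> substrate=4 bound=4 product=4
t=8: arr=2 -> substrate=4 bound=4 product=6

Answer: 2 4 4 4 4 4 4 4 4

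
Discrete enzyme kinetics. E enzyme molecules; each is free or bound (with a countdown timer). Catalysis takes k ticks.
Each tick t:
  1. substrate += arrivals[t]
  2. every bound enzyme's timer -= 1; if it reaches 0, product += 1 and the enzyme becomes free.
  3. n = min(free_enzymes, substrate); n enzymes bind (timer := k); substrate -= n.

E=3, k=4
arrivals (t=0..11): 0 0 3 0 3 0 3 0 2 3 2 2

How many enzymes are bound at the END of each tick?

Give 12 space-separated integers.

t=0: arr=0 -> substrate=0 bound=0 product=0
t=1: arr=0 -> substrate=0 bound=0 product=0
t=2: arr=3 -> substrate=0 bound=3 product=0
t=3: arr=0 -> substrate=0 bound=3 product=0
t=4: arr=3 -> substrate=3 bound=3 product=0
t=5: arr=0 -> substrate=3 bound=3 product=0
t=6: arr=3 -> substrate=3 bound=3 product=3
t=7: arr=0 -> substrate=3 bound=3 product=3
t=8: arr=2 -> substrate=5 bound=3 product=3
t=9: arr=3 -> substrate=8 bound=3 product=3
t=10: arr=2 -> substrate=7 bound=3 product=6
t=11: arr=2 -> substrate=9 bound=3 product=6

Answer: 0 0 3 3 3 3 3 3 3 3 3 3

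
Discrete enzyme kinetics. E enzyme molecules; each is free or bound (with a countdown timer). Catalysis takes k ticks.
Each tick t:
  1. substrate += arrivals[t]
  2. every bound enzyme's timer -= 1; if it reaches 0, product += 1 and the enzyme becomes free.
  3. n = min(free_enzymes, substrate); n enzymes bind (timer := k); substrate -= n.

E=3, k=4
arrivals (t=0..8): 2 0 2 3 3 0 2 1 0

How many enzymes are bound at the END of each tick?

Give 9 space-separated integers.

t=0: arr=2 -> substrate=0 bound=2 product=0
t=1: arr=0 -> substrate=0 bound=2 product=0
t=2: arr=2 -> substrate=1 bound=3 product=0
t=3: arr=3 -> substrate=4 bound=3 product=0
t=4: arr=3 -> substrate=5 bound=3 product=2
t=5: arr=0 -> substrate=5 bound=3 product=2
t=6: arr=2 -> substrate=6 bound=3 product=3
t=7: arr=1 -> substrate=7 bound=3 product=3
t=8: arr=0 -> substrate=5 bound=3 product=5

Answer: 2 2 3 3 3 3 3 3 3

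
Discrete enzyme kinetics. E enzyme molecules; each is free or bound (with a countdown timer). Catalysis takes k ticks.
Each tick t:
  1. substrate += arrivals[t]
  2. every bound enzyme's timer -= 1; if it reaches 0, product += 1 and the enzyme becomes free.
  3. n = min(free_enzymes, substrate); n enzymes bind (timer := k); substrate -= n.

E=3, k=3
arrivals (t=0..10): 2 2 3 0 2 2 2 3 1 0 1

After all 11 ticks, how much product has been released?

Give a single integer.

Answer: 9

Derivation:
t=0: arr=2 -> substrate=0 bound=2 product=0
t=1: arr=2 -> substrate=1 bound=3 product=0
t=2: arr=3 -> substrate=4 bound=3 product=0
t=3: arr=0 -> substrate=2 bound=3 product=2
t=4: arr=2 -> substrate=3 bound=3 product=3
t=5: arr=2 -> substrate=5 bound=3 product=3
t=6: arr=2 -> substrate=5 bound=3 product=5
t=7: arr=3 -> substrate=7 bound=3 product=6
t=8: arr=1 -> substrate=8 bound=3 product=6
t=9: arr=0 -> substrate=6 bound=3 product=8
t=10: arr=1 -> substrate=6 bound=3 product=9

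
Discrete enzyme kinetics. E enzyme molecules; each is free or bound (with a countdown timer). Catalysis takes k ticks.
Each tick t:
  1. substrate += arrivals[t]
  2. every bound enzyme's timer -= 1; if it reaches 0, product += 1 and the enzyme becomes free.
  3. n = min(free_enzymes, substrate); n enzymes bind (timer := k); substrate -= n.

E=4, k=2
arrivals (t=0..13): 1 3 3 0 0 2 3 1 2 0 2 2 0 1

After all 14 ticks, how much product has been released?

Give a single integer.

Answer: 19

Derivation:
t=0: arr=1 -> substrate=0 bound=1 product=0
t=1: arr=3 -> substrate=0 bound=4 product=0
t=2: arr=3 -> substrate=2 bound=4 product=1
t=3: arr=0 -> substrate=0 bound=3 product=4
t=4: arr=0 -> substrate=0 bound=2 product=5
t=5: arr=2 -> substrate=0 bound=2 product=7
t=6: arr=3 -> substrate=1 bound=4 product=7
t=7: arr=1 -> substrate=0 bound=4 product=9
t=8: arr=2 -> substrate=0 bound=4 product=11
t=9: arr=0 -> substrate=0 bound=2 product=13
t=10: arr=2 -> substrate=0 bound=2 product=15
t=11: arr=2 -> substrate=0 bound=4 product=15
t=12: arr=0 -> substrate=0 bound=2 product=17
t=13: arr=1 -> substrate=0 bound=1 product=19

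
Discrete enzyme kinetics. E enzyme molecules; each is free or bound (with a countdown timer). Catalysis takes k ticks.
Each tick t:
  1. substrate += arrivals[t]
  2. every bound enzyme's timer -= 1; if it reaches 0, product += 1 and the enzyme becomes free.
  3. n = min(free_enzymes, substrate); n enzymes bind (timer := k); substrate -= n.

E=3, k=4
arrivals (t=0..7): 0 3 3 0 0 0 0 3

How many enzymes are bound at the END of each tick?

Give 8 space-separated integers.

Answer: 0 3 3 3 3 3 3 3

Derivation:
t=0: arr=0 -> substrate=0 bound=0 product=0
t=1: arr=3 -> substrate=0 bound=3 product=0
t=2: arr=3 -> substrate=3 bound=3 product=0
t=3: arr=0 -> substrate=3 bound=3 product=0
t=4: arr=0 -> substrate=3 bound=3 product=0
t=5: arr=0 -> substrate=0 bound=3 product=3
t=6: arr=0 -> substrate=0 bound=3 product=3
t=7: arr=3 -> substrate=3 bound=3 product=3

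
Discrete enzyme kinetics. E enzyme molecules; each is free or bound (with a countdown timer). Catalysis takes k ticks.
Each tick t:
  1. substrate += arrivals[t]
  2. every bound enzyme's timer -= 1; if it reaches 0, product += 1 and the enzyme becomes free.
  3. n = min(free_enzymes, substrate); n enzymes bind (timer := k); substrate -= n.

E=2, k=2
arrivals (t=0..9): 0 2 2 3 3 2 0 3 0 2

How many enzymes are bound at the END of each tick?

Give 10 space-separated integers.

t=0: arr=0 -> substrate=0 bound=0 product=0
t=1: arr=2 -> substrate=0 bound=2 product=0
t=2: arr=2 -> substrate=2 bound=2 product=0
t=3: arr=3 -> substrate=3 bound=2 product=2
t=4: arr=3 -> substrate=6 bound=2 product=2
t=5: arr=2 -> substrate=6 bound=2 product=4
t=6: arr=0 -> substrate=6 bound=2 product=4
t=7: arr=3 -> substrate=7 bound=2 product=6
t=8: arr=0 -> substrate=7 bound=2 product=6
t=9: arr=2 -> substrate=7 bound=2 product=8

Answer: 0 2 2 2 2 2 2 2 2 2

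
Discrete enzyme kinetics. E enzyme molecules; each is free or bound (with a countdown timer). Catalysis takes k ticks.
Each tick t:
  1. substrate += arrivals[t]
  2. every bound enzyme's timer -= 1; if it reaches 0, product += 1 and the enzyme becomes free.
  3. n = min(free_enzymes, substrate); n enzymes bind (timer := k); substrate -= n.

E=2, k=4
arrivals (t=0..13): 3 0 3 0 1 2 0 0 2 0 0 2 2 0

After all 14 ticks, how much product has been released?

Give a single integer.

Answer: 6

Derivation:
t=0: arr=3 -> substrate=1 bound=2 product=0
t=1: arr=0 -> substrate=1 bound=2 product=0
t=2: arr=3 -> substrate=4 bound=2 product=0
t=3: arr=0 -> substrate=4 bound=2 product=0
t=4: arr=1 -> substrate=3 bound=2 product=2
t=5: arr=2 -> substrate=5 bound=2 product=2
t=6: arr=0 -> substrate=5 bound=2 product=2
t=7: arr=0 -> substrate=5 bound=2 product=2
t=8: arr=2 -> substrate=5 bound=2 product=4
t=9: arr=0 -> substrate=5 bound=2 product=4
t=10: arr=0 -> substrate=5 bound=2 product=4
t=11: arr=2 -> substrate=7 bound=2 product=4
t=12: arr=2 -> substrate=7 bound=2 product=6
t=13: arr=0 -> substrate=7 bound=2 product=6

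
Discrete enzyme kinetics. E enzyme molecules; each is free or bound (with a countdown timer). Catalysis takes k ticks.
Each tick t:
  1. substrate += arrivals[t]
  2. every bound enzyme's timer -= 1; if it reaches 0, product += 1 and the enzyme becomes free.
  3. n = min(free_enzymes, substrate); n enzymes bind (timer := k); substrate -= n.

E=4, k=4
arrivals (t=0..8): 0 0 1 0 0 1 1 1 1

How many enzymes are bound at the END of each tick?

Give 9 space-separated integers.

Answer: 0 0 1 1 1 2 2 3 4

Derivation:
t=0: arr=0 -> substrate=0 bound=0 product=0
t=1: arr=0 -> substrate=0 bound=0 product=0
t=2: arr=1 -> substrate=0 bound=1 product=0
t=3: arr=0 -> substrate=0 bound=1 product=0
t=4: arr=0 -> substrate=0 bound=1 product=0
t=5: arr=1 -> substrate=0 bound=2 product=0
t=6: arr=1 -> substrate=0 bound=2 product=1
t=7: arr=1 -> substrate=0 bound=3 product=1
t=8: arr=1 -> substrate=0 bound=4 product=1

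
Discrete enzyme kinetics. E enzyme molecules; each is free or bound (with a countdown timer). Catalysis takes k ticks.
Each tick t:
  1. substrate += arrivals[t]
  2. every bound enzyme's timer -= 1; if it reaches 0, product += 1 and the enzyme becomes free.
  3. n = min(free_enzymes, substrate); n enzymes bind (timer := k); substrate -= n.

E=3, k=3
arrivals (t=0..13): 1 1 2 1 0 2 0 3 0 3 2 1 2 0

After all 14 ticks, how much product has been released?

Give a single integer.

t=0: arr=1 -> substrate=0 bound=1 product=0
t=1: arr=1 -> substrate=0 bound=2 product=0
t=2: arr=2 -> substrate=1 bound=3 product=0
t=3: arr=1 -> substrate=1 bound=3 product=1
t=4: arr=0 -> substrate=0 bound=3 product=2
t=5: arr=2 -> substrate=1 bound=3 product=3
t=6: arr=0 -> substrate=0 bound=3 product=4
t=7: arr=3 -> substrate=2 bound=3 product=5
t=8: arr=0 -> substrate=1 bound=3 product=6
t=9: arr=3 -> substrate=3 bound=3 product=7
t=10: arr=2 -> substrate=4 bound=3 product=8
t=11: arr=1 -> substrate=4 bound=3 product=9
t=12: arr=2 -> substrate=5 bound=3 product=10
t=13: arr=0 -> substrate=4 bound=3 product=11

Answer: 11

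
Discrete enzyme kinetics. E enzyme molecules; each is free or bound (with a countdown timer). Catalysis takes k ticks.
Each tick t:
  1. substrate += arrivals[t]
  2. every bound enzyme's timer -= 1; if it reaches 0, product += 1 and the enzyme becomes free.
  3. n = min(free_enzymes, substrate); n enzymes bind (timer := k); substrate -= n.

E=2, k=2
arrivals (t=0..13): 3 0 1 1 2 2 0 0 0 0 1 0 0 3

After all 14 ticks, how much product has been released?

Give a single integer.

t=0: arr=3 -> substrate=1 bound=2 product=0
t=1: arr=0 -> substrate=1 bound=2 product=0
t=2: arr=1 -> substrate=0 bound=2 product=2
t=3: arr=1 -> substrate=1 bound=2 product=2
t=4: arr=2 -> substrate=1 bound=2 product=4
t=5: arr=2 -> substrate=3 bound=2 product=4
t=6: arr=0 -> substrate=1 bound=2 product=6
t=7: arr=0 -> substrate=1 bound=2 product=6
t=8: arr=0 -> substrate=0 bound=1 product=8
t=9: arr=0 -> substrate=0 bound=1 product=8
t=10: arr=1 -> substrate=0 bound=1 product=9
t=11: arr=0 -> substrate=0 bound=1 product=9
t=12: arr=0 -> substrate=0 bound=0 product=10
t=13: arr=3 -> substrate=1 bound=2 product=10

Answer: 10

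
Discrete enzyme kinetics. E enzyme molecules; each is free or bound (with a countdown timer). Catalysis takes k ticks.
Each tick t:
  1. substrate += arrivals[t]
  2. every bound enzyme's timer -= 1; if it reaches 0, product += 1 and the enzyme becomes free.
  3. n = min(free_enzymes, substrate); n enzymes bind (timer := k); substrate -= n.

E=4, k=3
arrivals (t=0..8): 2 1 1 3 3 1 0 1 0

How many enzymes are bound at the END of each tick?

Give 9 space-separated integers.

t=0: arr=2 -> substrate=0 bound=2 product=0
t=1: arr=1 -> substrate=0 bound=3 product=0
t=2: arr=1 -> substrate=0 bound=4 product=0
t=3: arr=3 -> substrate=1 bound=4 product=2
t=4: arr=3 -> substrate=3 bound=4 product=3
t=5: arr=1 -> substrate=3 bound=4 product=4
t=6: arr=0 -> substrate=1 bound=4 product=6
t=7: arr=1 -> substrate=1 bound=4 product=7
t=8: arr=0 -> substrate=0 bound=4 product=8

Answer: 2 3 4 4 4 4 4 4 4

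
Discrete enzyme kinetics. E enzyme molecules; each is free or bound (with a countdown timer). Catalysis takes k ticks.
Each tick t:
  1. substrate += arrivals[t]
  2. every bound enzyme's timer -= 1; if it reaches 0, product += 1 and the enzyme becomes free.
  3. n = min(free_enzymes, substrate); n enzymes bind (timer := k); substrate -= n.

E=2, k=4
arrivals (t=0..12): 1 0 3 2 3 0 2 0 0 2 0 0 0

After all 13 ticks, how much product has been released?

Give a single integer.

Answer: 5

Derivation:
t=0: arr=1 -> substrate=0 bound=1 product=0
t=1: arr=0 -> substrate=0 bound=1 product=0
t=2: arr=3 -> substrate=2 bound=2 product=0
t=3: arr=2 -> substrate=4 bound=2 product=0
t=4: arr=3 -> substrate=6 bound=2 product=1
t=5: arr=0 -> substrate=6 bound=2 product=1
t=6: arr=2 -> substrate=7 bound=2 product=2
t=7: arr=0 -> substrate=7 bound=2 product=2
t=8: arr=0 -> substrate=6 bound=2 product=3
t=9: arr=2 -> substrate=8 bound=2 product=3
t=10: arr=0 -> substrate=7 bound=2 product=4
t=11: arr=0 -> substrate=7 bound=2 product=4
t=12: arr=0 -> substrate=6 bound=2 product=5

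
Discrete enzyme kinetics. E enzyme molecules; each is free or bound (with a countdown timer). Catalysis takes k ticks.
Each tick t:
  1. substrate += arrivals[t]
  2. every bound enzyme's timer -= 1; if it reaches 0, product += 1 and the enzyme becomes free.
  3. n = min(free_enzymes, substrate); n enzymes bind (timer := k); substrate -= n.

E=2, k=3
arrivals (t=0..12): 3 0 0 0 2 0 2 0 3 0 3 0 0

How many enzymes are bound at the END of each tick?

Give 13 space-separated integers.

Answer: 2 2 2 1 2 2 2 2 2 2 2 2 2

Derivation:
t=0: arr=3 -> substrate=1 bound=2 product=0
t=1: arr=0 -> substrate=1 bound=2 product=0
t=2: arr=0 -> substrate=1 bound=2 product=0
t=3: arr=0 -> substrate=0 bound=1 product=2
t=4: arr=2 -> substrate=1 bound=2 product=2
t=5: arr=0 -> substrate=1 bound=2 product=2
t=6: arr=2 -> substrate=2 bound=2 product=3
t=7: arr=0 -> substrate=1 bound=2 product=4
t=8: arr=3 -> substrate=4 bound=2 product=4
t=9: arr=0 -> substrate=3 bound=2 product=5
t=10: arr=3 -> substrate=5 bound=2 product=6
t=11: arr=0 -> substrate=5 bound=2 product=6
t=12: arr=0 -> substrate=4 bound=2 product=7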